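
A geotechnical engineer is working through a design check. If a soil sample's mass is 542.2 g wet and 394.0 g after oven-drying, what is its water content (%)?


Using w = (m_wet - m_dry) / m_dry * 100
m_wet - m_dry = 542.2 - 394.0 = 148.2 g
w = 148.2 / 394.0 * 100
w = 37.61 %


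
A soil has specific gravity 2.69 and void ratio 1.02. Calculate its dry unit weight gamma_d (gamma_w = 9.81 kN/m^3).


Using gamma_d = Gs * gamma_w / (1 + e)
gamma_d = 2.69 * 9.81 / (1 + 1.02)
gamma_d = 2.69 * 9.81 / 2.02
gamma_d = 13.064 kN/m^3


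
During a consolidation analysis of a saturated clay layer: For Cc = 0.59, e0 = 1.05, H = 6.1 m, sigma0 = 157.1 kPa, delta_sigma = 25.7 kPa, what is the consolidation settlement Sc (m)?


Using Sc = Cc * H / (1 + e0) * log10((sigma0 + delta_sigma) / sigma0)
Stress ratio = (157.1 + 25.7) / 157.1 = 1.16359
log10(1.16359) = 0.0658
Cc * H / (1 + e0) = 0.59 * 6.1 / (1 + 1.05) = 1.75561
Sc = 1.75561 * 0.0658
Sc = 0.1155 m


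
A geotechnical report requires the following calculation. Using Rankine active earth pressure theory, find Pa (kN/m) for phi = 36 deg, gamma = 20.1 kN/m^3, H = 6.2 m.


Compute active earth pressure coefficient:
Ka = tan^2(45 - phi/2) = tan^2(27.0) = 0.259616
Compute active force:
Pa = 0.5 * Ka * gamma * H^2
Pa = 0.5 * 0.259616 * 20.1 * 6.2^2
Pa = 100.3 kN/m


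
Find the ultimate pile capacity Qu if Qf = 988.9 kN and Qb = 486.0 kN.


Result: 1474.9 kN

Derivation:
Using Qu = Qf + Qb
Qu = 988.9 + 486.0
Qu = 1474.9 kN


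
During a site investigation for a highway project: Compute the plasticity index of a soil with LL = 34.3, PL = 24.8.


Using PI = LL - PL
PI = 34.3 - 24.8
PI = 9.5


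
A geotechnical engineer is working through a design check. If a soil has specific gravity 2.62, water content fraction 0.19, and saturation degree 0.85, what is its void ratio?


Using the relation e = Gs * w / S
e = 2.62 * 0.19 / 0.85
e = 0.5856


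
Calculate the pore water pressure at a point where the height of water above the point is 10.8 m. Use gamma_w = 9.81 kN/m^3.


Using u = gamma_w * h_w
u = 9.81 * 10.8
u = 105.95 kPa


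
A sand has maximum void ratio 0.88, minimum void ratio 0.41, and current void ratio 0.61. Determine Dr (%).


Using Dr = (e_max - e) / (e_max - e_min) * 100
e_max - e = 0.88 - 0.61 = 0.27
e_max - e_min = 0.88 - 0.41 = 0.47
Dr = 0.27 / 0.47 * 100
Dr = 57.45 %


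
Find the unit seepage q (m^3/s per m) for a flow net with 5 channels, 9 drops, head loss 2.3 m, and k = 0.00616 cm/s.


Convert k to m/s for unit consistency with H:
k = 0.00616 cm/s = 0.00616 / 100 m/s = 6.16e-05 m/s
Using q = k * H * Nf / Nd
Nf / Nd = 5 / 9 = 0.5556
q = 6.16e-05 * 2.3 * 0.5556
q = 7.871e-05 m^3/s per m


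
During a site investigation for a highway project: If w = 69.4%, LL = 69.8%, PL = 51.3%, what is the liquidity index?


First compute the plasticity index:
PI = LL - PL = 69.8 - 51.3 = 18.5
Then compute the liquidity index:
LI = (w - PL) / PI
LI = (69.4 - 51.3) / 18.5
LI = 0.978


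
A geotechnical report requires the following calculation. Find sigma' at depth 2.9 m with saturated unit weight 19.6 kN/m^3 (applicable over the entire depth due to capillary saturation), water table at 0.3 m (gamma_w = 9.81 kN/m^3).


Result: 31.33 kPa

Derivation:
Total stress = gamma_sat * depth
sigma = 19.6 * 2.9 = 56.84 kPa
Pore water pressure u = gamma_w * (depth - d_wt)
u = 9.81 * (2.9 - 0.3) = 25.506 kPa
Effective stress = sigma - u
sigma' = 56.84 - 25.506 = 31.33 kPa


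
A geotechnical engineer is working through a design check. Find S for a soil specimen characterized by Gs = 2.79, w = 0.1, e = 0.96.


Using S = Gs * w / e
S = 2.79 * 0.1 / 0.96
S = 0.2906


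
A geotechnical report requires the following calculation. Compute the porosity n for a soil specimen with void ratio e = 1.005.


Using the relation n = e / (1 + e)
n = 1.005 / (1 + 1.005)
n = 1.005 / 2.005
n = 0.5012


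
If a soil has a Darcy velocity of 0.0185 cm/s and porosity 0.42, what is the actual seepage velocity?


Using v_s = v_d / n
v_s = 0.0185 / 0.42
v_s = 0.04405 cm/s


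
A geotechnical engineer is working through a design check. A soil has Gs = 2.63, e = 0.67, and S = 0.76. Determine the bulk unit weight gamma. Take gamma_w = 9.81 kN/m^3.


Using gamma = gamma_w * (Gs + S*e) / (1 + e)
Numerator: Gs + S*e = 2.63 + 0.76*0.67 = 3.1392
Denominator: 1 + e = 1 + 0.67 = 1.67
gamma = 9.81 * 3.1392 / 1.67
gamma = 18.44 kN/m^3


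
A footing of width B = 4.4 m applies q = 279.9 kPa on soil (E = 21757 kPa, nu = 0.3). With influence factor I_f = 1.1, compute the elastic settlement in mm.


Result: 56.662 mm

Derivation:
Using Se = q * B * (1 - nu^2) * I_f / E
1 - nu^2 = 1 - 0.3^2 = 0.91
Se = 279.9 * 4.4 * 0.91 * 1.1 / 21757
Se = 0.056662 m
Convert to mm: Se = 0.056662 * 1000 = 56.662 mm


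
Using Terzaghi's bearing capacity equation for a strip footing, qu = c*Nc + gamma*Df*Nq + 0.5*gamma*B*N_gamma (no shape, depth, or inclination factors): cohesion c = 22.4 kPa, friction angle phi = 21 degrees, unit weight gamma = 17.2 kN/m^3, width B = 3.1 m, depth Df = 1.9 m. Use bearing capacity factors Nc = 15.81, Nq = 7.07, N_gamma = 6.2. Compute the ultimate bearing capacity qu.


Compute qu = c*Nc + gamma*Df*Nq + 0.5*gamma*B*N_gamma
Term 1: 22.4 * 15.81 = 354.144
Term 2: 17.2 * 1.9 * 7.07 = 231.0476
Term 3: 0.5 * 17.2 * 3.1 * 6.2 = 165.292
qu = 354.144 + 231.0476 + 165.292
qu = 750.48 kPa


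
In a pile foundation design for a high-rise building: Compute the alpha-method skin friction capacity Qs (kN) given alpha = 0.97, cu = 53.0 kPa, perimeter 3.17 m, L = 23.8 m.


Result: 3878.68 kN

Derivation:
Using Qs = alpha * cu * perimeter * L
Qs = 0.97 * 53.0 * 3.17 * 23.8
Qs = 3878.68 kN


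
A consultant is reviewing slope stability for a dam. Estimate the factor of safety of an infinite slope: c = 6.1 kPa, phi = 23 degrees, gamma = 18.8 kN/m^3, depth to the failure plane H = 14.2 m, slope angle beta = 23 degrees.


Result: 1.064

Derivation:
Using Fs = c / (gamma*H*sin(beta)*cos(beta)) + tan(phi)/tan(beta)
Cohesion contribution = 6.1 / (18.8*14.2*sin(23)*cos(23))
Cohesion contribution = 0.0635301
Friction contribution = tan(23)/tan(23) = 1
Fs = 0.0635301 + 1
Fs = 1.064


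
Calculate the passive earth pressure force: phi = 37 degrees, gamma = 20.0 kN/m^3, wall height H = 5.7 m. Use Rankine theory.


Result: 1307.0 kN/m

Derivation:
Compute passive earth pressure coefficient:
Kp = tan^2(45 + phi/2) = tan^2(63.5) = 4.022791
Compute passive force:
Pp = 0.5 * Kp * gamma * H^2
Pp = 0.5 * 4.022791 * 20.0 * 5.7^2
Pp = 1307.0 kN/m


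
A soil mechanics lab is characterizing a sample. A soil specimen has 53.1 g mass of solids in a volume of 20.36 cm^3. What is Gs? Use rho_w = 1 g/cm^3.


Using Gs = m_s / (V_s * rho_w)
Since rho_w = 1 g/cm^3:
Gs = 53.1 / 20.36
Gs = 2.608


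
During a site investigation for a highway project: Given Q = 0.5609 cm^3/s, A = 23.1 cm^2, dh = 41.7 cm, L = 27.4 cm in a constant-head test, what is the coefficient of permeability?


Compute hydraulic gradient:
i = dh / L = 41.7 / 27.4 = 1.5219
Then apply Darcy's law:
k = Q / (A * i)
k = 0.5609 / (23.1 * 1.5219)
k = 0.5609 / 35.1558
k = 0.015955 cm/s


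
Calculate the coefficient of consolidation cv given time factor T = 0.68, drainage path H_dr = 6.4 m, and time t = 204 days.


Using cv = T * H_dr^2 / t
H_dr^2 = 6.4^2 = 40.96
cv = 0.68 * 40.96 / 204
cv = 0.13653 m^2/day


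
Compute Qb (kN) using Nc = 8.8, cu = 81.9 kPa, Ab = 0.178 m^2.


Result: 128.29 kN

Derivation:
Using Qb = Nc * cu * Ab
Qb = 8.8 * 81.9 * 0.178
Qb = 128.29 kN


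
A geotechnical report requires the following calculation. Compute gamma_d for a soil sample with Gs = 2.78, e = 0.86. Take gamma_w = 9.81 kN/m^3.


Using gamma_d = Gs * gamma_w / (1 + e)
gamma_d = 2.78 * 9.81 / (1 + 0.86)
gamma_d = 2.78 * 9.81 / 1.86
gamma_d = 14.662 kN/m^3


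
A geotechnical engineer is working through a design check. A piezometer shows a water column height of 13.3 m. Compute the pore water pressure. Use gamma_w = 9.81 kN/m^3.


Using u = gamma_w * h_w
u = 9.81 * 13.3
u = 130.47 kPa


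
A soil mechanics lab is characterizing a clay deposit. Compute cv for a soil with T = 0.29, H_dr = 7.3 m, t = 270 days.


Using cv = T * H_dr^2 / t
H_dr^2 = 7.3^2 = 53.29
cv = 0.29 * 53.29 / 270
cv = 0.05724 m^2/day


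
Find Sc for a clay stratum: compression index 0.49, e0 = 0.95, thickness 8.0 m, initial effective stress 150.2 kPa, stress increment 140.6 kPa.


Result: 0.5768 m

Derivation:
Using Sc = Cc * H / (1 + e0) * log10((sigma0 + delta_sigma) / sigma0)
Stress ratio = (150.2 + 140.6) / 150.2 = 1.93609
log10(1.93609) = 0.286924
Cc * H / (1 + e0) = 0.49 * 8.0 / (1 + 0.95) = 2.01026
Sc = 2.01026 * 0.286924
Sc = 0.5768 m


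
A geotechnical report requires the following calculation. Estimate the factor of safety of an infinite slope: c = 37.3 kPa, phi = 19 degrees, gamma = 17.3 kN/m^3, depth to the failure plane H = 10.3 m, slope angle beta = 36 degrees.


Using Fs = c / (gamma*H*sin(beta)*cos(beta)) + tan(phi)/tan(beta)
Cohesion contribution = 37.3 / (17.3*10.3*sin(36)*cos(36))
Cohesion contribution = 0.440199
Friction contribution = tan(19)/tan(36) = 0.473926
Fs = 0.440199 + 0.473926
Fs = 0.914


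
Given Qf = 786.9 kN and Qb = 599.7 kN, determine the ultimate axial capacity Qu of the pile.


Using Qu = Qf + Qb
Qu = 786.9 + 599.7
Qu = 1386.6 kN


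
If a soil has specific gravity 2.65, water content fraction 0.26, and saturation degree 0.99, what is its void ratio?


Using the relation e = Gs * w / S
e = 2.65 * 0.26 / 0.99
e = 0.696


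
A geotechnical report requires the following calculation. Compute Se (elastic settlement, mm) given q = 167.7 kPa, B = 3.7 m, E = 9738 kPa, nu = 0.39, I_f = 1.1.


Using Se = q * B * (1 - nu^2) * I_f / E
1 - nu^2 = 1 - 0.39^2 = 0.8479
Se = 167.7 * 3.7 * 0.8479 * 1.1 / 9738
Se = 0.059430 m
Convert to mm: Se = 0.059430 * 1000 = 59.43 mm


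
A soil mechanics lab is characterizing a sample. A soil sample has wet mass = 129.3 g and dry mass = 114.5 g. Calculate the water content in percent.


Using w = (m_wet - m_dry) / m_dry * 100
m_wet - m_dry = 129.3 - 114.5 = 14.8 g
w = 14.8 / 114.5 * 100
w = 12.93 %


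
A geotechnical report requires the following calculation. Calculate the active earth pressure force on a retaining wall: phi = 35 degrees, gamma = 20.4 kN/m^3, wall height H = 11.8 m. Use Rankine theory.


Compute active earth pressure coefficient:
Ka = tan^2(45 - phi/2) = tan^2(27.5) = 0.27099
Compute active force:
Pa = 0.5 * Ka * gamma * H^2
Pa = 0.5 * 0.27099 * 20.4 * 11.8^2
Pa = 384.87 kN/m


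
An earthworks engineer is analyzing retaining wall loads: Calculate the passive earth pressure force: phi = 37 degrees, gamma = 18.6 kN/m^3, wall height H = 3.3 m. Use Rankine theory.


Result: 407.42 kN/m

Derivation:
Compute passive earth pressure coefficient:
Kp = tan^2(45 + phi/2) = tan^2(63.5) = 4.022791
Compute passive force:
Pp = 0.5 * Kp * gamma * H^2
Pp = 0.5 * 4.022791 * 18.6 * 3.3^2
Pp = 407.42 kN/m


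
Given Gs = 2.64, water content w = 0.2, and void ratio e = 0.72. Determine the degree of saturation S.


Using S = Gs * w / e
S = 2.64 * 0.2 / 0.72
S = 0.7333


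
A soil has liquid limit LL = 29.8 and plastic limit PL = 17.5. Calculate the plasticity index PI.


Result: 12.3

Derivation:
Using PI = LL - PL
PI = 29.8 - 17.5
PI = 12.3


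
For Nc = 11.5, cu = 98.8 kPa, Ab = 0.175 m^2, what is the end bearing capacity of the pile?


Using Qb = Nc * cu * Ab
Qb = 11.5 * 98.8 * 0.175
Qb = 198.84 kN


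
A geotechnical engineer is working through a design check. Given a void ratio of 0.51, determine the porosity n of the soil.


Using the relation n = e / (1 + e)
n = 0.51 / (1 + 0.51)
n = 0.51 / 1.51
n = 0.3377


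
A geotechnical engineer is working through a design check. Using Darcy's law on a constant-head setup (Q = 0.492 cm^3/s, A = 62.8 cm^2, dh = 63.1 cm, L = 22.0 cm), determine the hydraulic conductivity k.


Compute hydraulic gradient:
i = dh / L = 63.1 / 22.0 = 2.86818
Then apply Darcy's law:
k = Q / (A * i)
k = 0.492 / (62.8 * 2.86818)
k = 0.492 / 180.122
k = 0.002731 cm/s


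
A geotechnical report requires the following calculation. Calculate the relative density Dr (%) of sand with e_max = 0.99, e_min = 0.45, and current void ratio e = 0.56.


Result: 79.63 %

Derivation:
Using Dr = (e_max - e) / (e_max - e_min) * 100
e_max - e = 0.99 - 0.56 = 0.43
e_max - e_min = 0.99 - 0.45 = 0.54
Dr = 0.43 / 0.54 * 100
Dr = 79.63 %


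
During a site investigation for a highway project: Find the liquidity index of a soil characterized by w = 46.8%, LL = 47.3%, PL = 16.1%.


Result: 0.984

Derivation:
First compute the plasticity index:
PI = LL - PL = 47.3 - 16.1 = 31.2
Then compute the liquidity index:
LI = (w - PL) / PI
LI = (46.8 - 16.1) / 31.2
LI = 0.984


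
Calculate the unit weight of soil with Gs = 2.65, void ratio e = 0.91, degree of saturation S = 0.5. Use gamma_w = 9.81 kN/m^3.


Result: 15.948 kN/m^3

Derivation:
Using gamma = gamma_w * (Gs + S*e) / (1 + e)
Numerator: Gs + S*e = 2.65 + 0.5*0.91 = 3.105
Denominator: 1 + e = 1 + 0.91 = 1.91
gamma = 9.81 * 3.105 / 1.91
gamma = 15.948 kN/m^3


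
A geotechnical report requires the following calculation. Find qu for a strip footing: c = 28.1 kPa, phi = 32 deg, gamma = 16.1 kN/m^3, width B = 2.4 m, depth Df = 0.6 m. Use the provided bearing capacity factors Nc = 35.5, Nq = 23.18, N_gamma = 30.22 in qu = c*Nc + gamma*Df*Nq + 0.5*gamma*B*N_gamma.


Result: 1805.32 kPa

Derivation:
Compute qu = c*Nc + gamma*Df*Nq + 0.5*gamma*B*N_gamma
Term 1: 28.1 * 35.5 = 997.55
Term 2: 16.1 * 0.6 * 23.18 = 223.9188
Term 3: 0.5 * 16.1 * 2.4 * 30.22 = 583.8504
qu = 997.55 + 223.9188 + 583.8504
qu = 1805.32 kPa


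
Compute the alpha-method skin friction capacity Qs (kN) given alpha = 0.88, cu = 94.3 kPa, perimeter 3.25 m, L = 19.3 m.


Using Qs = alpha * cu * perimeter * L
Qs = 0.88 * 94.3 * 3.25 * 19.3
Qs = 5205.17 kN


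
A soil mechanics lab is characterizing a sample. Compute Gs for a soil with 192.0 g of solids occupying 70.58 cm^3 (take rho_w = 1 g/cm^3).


Using Gs = m_s / (V_s * rho_w)
Since rho_w = 1 g/cm^3:
Gs = 192.0 / 70.58
Gs = 2.72


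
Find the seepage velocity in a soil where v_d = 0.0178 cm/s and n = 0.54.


Using v_s = v_d / n
v_s = 0.0178 / 0.54
v_s = 0.03296 cm/s


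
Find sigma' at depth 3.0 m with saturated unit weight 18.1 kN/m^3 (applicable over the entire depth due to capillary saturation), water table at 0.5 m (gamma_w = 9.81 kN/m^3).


Result: 29.78 kPa

Derivation:
Total stress = gamma_sat * depth
sigma = 18.1 * 3.0 = 54.3 kPa
Pore water pressure u = gamma_w * (depth - d_wt)
u = 9.81 * (3.0 - 0.5) = 24.525 kPa
Effective stress = sigma - u
sigma' = 54.3 - 24.525 = 29.78 kPa


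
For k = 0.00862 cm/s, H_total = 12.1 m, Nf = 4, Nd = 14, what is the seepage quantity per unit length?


Convert k to m/s for unit consistency with H:
k = 0.00862 cm/s = 0.00862 / 100 m/s = 8.62e-05 m/s
Using q = k * H * Nf / Nd
Nf / Nd = 4 / 14 = 0.2857
q = 8.62e-05 * 12.1 * 0.2857
q = 0.000298 m^3/s per m


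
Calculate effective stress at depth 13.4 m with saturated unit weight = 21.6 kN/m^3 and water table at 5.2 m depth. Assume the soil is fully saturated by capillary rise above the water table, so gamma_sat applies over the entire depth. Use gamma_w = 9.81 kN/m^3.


Total stress = gamma_sat * depth
sigma = 21.6 * 13.4 = 289.44 kPa
Pore water pressure u = gamma_w * (depth - d_wt)
u = 9.81 * (13.4 - 5.2) = 80.442 kPa
Effective stress = sigma - u
sigma' = 289.44 - 80.442 = 209.0 kPa


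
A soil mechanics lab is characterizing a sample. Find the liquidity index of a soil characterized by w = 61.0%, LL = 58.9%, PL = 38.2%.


Result: 1.101

Derivation:
First compute the plasticity index:
PI = LL - PL = 58.9 - 38.2 = 20.7
Then compute the liquidity index:
LI = (w - PL) / PI
LI = (61.0 - 38.2) / 20.7
LI = 1.101


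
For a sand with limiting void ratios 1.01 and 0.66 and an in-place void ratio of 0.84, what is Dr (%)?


Result: 48.57 %

Derivation:
Using Dr = (e_max - e) / (e_max - e_min) * 100
e_max - e = 1.01 - 0.84 = 0.17
e_max - e_min = 1.01 - 0.66 = 0.35
Dr = 0.17 / 0.35 * 100
Dr = 48.57 %


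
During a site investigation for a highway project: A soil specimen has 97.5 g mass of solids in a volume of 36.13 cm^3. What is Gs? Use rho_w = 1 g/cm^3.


Using Gs = m_s / (V_s * rho_w)
Since rho_w = 1 g/cm^3:
Gs = 97.5 / 36.13
Gs = 2.699


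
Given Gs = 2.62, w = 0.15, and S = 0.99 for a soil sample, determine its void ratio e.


Result: 0.397

Derivation:
Using the relation e = Gs * w / S
e = 2.62 * 0.15 / 0.99
e = 0.397


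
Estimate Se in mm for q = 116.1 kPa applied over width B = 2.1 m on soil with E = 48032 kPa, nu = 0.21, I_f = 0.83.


Result: 4.027 mm

Derivation:
Using Se = q * B * (1 - nu^2) * I_f / E
1 - nu^2 = 1 - 0.21^2 = 0.9559
Se = 116.1 * 2.1 * 0.9559 * 0.83 / 48032
Se = 0.004027 m
Convert to mm: Se = 0.004027 * 1000 = 4.027 mm


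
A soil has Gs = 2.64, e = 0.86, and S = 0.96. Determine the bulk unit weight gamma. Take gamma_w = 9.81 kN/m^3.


Result: 18.278 kN/m^3

Derivation:
Using gamma = gamma_w * (Gs + S*e) / (1 + e)
Numerator: Gs + S*e = 2.64 + 0.96*0.86 = 3.4656
Denominator: 1 + e = 1 + 0.86 = 1.86
gamma = 9.81 * 3.4656 / 1.86
gamma = 18.278 kN/m^3


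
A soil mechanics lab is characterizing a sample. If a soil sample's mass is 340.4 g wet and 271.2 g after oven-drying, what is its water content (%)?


Using w = (m_wet - m_dry) / m_dry * 100
m_wet - m_dry = 340.4 - 271.2 = 69.2 g
w = 69.2 / 271.2 * 100
w = 25.52 %


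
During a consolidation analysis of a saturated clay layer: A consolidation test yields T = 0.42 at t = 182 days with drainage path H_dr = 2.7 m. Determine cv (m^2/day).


Using cv = T * H_dr^2 / t
H_dr^2 = 2.7^2 = 7.29
cv = 0.42 * 7.29 / 182
cv = 0.01682 m^2/day


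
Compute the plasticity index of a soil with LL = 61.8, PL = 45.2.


Result: 16.6

Derivation:
Using PI = LL - PL
PI = 61.8 - 45.2
PI = 16.6


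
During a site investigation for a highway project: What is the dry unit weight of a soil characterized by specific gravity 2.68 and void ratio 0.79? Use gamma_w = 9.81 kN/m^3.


Using gamma_d = Gs * gamma_w / (1 + e)
gamma_d = 2.68 * 9.81 / (1 + 0.79)
gamma_d = 2.68 * 9.81 / 1.79
gamma_d = 14.688 kN/m^3


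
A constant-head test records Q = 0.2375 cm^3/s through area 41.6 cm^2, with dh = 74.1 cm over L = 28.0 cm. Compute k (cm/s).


Compute hydraulic gradient:
i = dh / L = 74.1 / 28.0 = 2.64643
Then apply Darcy's law:
k = Q / (A * i)
k = 0.2375 / (41.6 * 2.64643)
k = 0.2375 / 110.091
k = 0.002157 cm/s


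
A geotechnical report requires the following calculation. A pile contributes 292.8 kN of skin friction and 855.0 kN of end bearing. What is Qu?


Using Qu = Qf + Qb
Qu = 292.8 + 855.0
Qu = 1147.8 kN


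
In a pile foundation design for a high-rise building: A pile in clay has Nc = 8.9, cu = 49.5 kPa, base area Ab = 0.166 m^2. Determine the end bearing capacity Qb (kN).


Using Qb = Nc * cu * Ab
Qb = 8.9 * 49.5 * 0.166
Qb = 73.13 kN


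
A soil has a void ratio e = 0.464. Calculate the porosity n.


Using the relation n = e / (1 + e)
n = 0.464 / (1 + 0.464)
n = 0.464 / 1.464
n = 0.3169


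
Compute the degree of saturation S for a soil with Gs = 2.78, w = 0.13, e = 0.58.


Using S = Gs * w / e
S = 2.78 * 0.13 / 0.58
S = 0.6231


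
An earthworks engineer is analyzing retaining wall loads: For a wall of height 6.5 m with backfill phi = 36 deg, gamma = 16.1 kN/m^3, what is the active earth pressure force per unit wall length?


Result: 88.3 kN/m

Derivation:
Compute active earth pressure coefficient:
Ka = tan^2(45 - phi/2) = tan^2(27.0) = 0.259616
Compute active force:
Pa = 0.5 * Ka * gamma * H^2
Pa = 0.5 * 0.259616 * 16.1 * 6.5^2
Pa = 88.3 kN/m


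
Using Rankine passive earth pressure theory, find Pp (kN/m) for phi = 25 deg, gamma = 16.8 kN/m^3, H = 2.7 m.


Compute passive earth pressure coefficient:
Kp = tan^2(45 + phi/2) = tan^2(57.5) = 2.463913
Compute passive force:
Pp = 0.5 * Kp * gamma * H^2
Pp = 0.5 * 2.463913 * 16.8 * 2.7^2
Pp = 150.88 kN/m


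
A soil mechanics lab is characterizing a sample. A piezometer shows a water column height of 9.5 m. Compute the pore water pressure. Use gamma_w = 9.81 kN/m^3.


Using u = gamma_w * h_w
u = 9.81 * 9.5
u = 93.2 kPa


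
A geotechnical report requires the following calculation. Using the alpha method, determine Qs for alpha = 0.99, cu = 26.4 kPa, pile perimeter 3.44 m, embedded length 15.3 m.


Using Qs = alpha * cu * perimeter * L
Qs = 0.99 * 26.4 * 3.44 * 15.3
Qs = 1375.59 kN


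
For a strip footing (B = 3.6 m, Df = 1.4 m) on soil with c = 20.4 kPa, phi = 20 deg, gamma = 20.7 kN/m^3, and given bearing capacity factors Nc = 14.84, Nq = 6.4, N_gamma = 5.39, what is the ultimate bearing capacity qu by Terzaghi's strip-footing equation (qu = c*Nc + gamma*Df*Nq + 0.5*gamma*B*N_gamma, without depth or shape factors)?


Compute qu = c*Nc + gamma*Df*Nq + 0.5*gamma*B*N_gamma
Term 1: 20.4 * 14.84 = 302.736
Term 2: 20.7 * 1.4 * 6.4 = 185.472
Term 3: 0.5 * 20.7 * 3.6 * 5.39 = 200.8314
qu = 302.736 + 185.472 + 200.8314
qu = 689.04 kPa


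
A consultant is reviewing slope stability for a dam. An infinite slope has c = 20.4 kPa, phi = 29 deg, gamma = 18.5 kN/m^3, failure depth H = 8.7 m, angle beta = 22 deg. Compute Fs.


Using Fs = c / (gamma*H*sin(beta)*cos(beta)) + tan(phi)/tan(beta)
Cohesion contribution = 20.4 / (18.5*8.7*sin(22)*cos(22))
Cohesion contribution = 0.36492
Friction contribution = tan(29)/tan(22) = 1.37196
Fs = 0.36492 + 1.37196
Fs = 1.737


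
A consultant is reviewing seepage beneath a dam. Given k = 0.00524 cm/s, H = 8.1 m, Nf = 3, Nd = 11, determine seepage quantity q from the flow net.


Result: 0.0001158 m^3/s per m

Derivation:
Convert k to m/s for unit consistency with H:
k = 0.00524 cm/s = 0.00524 / 100 m/s = 5.24e-05 m/s
Using q = k * H * Nf / Nd
Nf / Nd = 3 / 11 = 0.2727
q = 5.24e-05 * 8.1 * 0.2727
q = 0.0001158 m^3/s per m


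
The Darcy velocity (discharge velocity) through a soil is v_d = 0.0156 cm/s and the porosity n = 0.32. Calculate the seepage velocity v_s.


Result: 0.04875 cm/s

Derivation:
Using v_s = v_d / n
v_s = 0.0156 / 0.32
v_s = 0.04875 cm/s


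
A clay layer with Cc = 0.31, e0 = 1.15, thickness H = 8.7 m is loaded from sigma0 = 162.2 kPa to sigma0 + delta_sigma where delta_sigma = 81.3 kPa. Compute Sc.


Using Sc = Cc * H / (1 + e0) * log10((sigma0 + delta_sigma) / sigma0)
Stress ratio = (162.2 + 81.3) / 162.2 = 1.50123
log10(1.50123) = 0.176448
Cc * H / (1 + e0) = 0.31 * 8.7 / (1 + 1.15) = 1.25442
Sc = 1.25442 * 0.176448
Sc = 0.2213 m


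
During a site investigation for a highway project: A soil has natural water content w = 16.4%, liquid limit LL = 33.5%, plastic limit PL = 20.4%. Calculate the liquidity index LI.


First compute the plasticity index:
PI = LL - PL = 33.5 - 20.4 = 13.1
Then compute the liquidity index:
LI = (w - PL) / PI
LI = (16.4 - 20.4) / 13.1
LI = -0.305


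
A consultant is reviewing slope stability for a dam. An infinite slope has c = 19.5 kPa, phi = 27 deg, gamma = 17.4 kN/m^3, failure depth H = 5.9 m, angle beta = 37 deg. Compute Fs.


Result: 1.071

Derivation:
Using Fs = c / (gamma*H*sin(beta)*cos(beta)) + tan(phi)/tan(beta)
Cohesion contribution = 19.5 / (17.4*5.9*sin(37)*cos(37))
Cohesion contribution = 0.395204
Friction contribution = tan(27)/tan(37) = 0.676163
Fs = 0.395204 + 0.676163
Fs = 1.071


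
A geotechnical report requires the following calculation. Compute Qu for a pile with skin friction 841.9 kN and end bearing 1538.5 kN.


Using Qu = Qf + Qb
Qu = 841.9 + 1538.5
Qu = 2380.4 kN


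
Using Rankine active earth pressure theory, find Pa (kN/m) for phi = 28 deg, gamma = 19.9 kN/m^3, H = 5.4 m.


Compute active earth pressure coefficient:
Ka = tan^2(45 - phi/2) = tan^2(31.0) = 0.361033
Compute active force:
Pa = 0.5 * Ka * gamma * H^2
Pa = 0.5 * 0.361033 * 19.9 * 5.4^2
Pa = 104.75 kN/m


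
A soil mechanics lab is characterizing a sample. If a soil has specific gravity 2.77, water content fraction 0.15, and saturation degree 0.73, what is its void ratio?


Result: 0.5692

Derivation:
Using the relation e = Gs * w / S
e = 2.77 * 0.15 / 0.73
e = 0.5692


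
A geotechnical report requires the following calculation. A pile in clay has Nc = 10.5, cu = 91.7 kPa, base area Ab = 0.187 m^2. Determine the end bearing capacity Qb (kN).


Using Qb = Nc * cu * Ab
Qb = 10.5 * 91.7 * 0.187
Qb = 180.05 kN


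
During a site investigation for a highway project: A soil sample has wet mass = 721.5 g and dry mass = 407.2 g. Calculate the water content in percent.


Using w = (m_wet - m_dry) / m_dry * 100
m_wet - m_dry = 721.5 - 407.2 = 314.3 g
w = 314.3 / 407.2 * 100
w = 77.19 %


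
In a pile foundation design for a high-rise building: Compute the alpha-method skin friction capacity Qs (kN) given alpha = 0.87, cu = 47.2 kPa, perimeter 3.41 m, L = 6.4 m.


Result: 896.18 kN

Derivation:
Using Qs = alpha * cu * perimeter * L
Qs = 0.87 * 47.2 * 3.41 * 6.4
Qs = 896.18 kN


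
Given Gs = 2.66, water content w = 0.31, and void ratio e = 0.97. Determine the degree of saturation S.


Using S = Gs * w / e
S = 2.66 * 0.31 / 0.97
S = 0.8501


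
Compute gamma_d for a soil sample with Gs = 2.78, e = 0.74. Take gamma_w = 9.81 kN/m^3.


Result: 15.673 kN/m^3

Derivation:
Using gamma_d = Gs * gamma_w / (1 + e)
gamma_d = 2.78 * 9.81 / (1 + 0.74)
gamma_d = 2.78 * 9.81 / 1.74
gamma_d = 15.673 kN/m^3


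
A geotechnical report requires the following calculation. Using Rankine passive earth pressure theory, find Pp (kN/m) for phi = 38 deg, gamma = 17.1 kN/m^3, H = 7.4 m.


Compute passive earth pressure coefficient:
Kp = tan^2(45 + phi/2) = tan^2(64.0) = 4.203746
Compute passive force:
Pp = 0.5 * Kp * gamma * H^2
Pp = 0.5 * 4.203746 * 17.1 * 7.4^2
Pp = 1968.19 kN/m


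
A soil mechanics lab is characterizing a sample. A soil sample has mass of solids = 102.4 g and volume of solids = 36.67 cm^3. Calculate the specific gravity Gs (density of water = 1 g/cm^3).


Result: 2.792

Derivation:
Using Gs = m_s / (V_s * rho_w)
Since rho_w = 1 g/cm^3:
Gs = 102.4 / 36.67
Gs = 2.792


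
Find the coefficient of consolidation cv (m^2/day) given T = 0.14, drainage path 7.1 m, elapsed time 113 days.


Result: 0.06245 m^2/day

Derivation:
Using cv = T * H_dr^2 / t
H_dr^2 = 7.1^2 = 50.41
cv = 0.14 * 50.41 / 113
cv = 0.06245 m^2/day


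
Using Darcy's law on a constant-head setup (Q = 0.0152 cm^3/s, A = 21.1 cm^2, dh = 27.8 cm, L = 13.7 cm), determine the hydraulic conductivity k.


Compute hydraulic gradient:
i = dh / L = 27.8 / 13.7 = 2.0292
Then apply Darcy's law:
k = Q / (A * i)
k = 0.0152 / (21.1 * 2.0292)
k = 0.0152 / 42.8161
k = 0.000355 cm/s


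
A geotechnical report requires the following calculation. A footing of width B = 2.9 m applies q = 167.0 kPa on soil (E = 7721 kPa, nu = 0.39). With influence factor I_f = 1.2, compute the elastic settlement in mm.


Result: 63.821 mm

Derivation:
Using Se = q * B * (1 - nu^2) * I_f / E
1 - nu^2 = 1 - 0.39^2 = 0.8479
Se = 167.0 * 2.9 * 0.8479 * 1.2 / 7721
Se = 0.063821 m
Convert to mm: Se = 0.063821 * 1000 = 63.821 mm


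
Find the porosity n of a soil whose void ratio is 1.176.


Using the relation n = e / (1 + e)
n = 1.176 / (1 + 1.176)
n = 1.176 / 2.176
n = 0.5404


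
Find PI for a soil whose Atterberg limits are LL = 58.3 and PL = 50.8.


Using PI = LL - PL
PI = 58.3 - 50.8
PI = 7.5


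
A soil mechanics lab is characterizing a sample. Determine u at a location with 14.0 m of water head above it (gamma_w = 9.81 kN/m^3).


Result: 137.34 kPa

Derivation:
Using u = gamma_w * h_w
u = 9.81 * 14.0
u = 137.34 kPa


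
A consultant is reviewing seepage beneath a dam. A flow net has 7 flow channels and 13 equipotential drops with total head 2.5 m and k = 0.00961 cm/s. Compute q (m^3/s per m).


Convert k to m/s for unit consistency with H:
k = 0.00961 cm/s = 0.00961 / 100 m/s = 9.61e-05 m/s
Using q = k * H * Nf / Nd
Nf / Nd = 7 / 13 = 0.5385
q = 9.61e-05 * 2.5 * 0.5385
q = 0.0001294 m^3/s per m


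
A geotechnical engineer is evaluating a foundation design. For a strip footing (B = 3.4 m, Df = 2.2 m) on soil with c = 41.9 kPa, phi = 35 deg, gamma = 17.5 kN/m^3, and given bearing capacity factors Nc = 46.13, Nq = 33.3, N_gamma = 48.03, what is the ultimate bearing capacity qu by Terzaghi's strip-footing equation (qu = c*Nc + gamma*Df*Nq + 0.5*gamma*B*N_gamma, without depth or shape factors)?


Result: 4643.79 kPa

Derivation:
Compute qu = c*Nc + gamma*Df*Nq + 0.5*gamma*B*N_gamma
Term 1: 41.9 * 46.13 = 1932.847
Term 2: 17.5 * 2.2 * 33.3 = 1282.05
Term 3: 0.5 * 17.5 * 3.4 * 48.03 = 1428.8925
qu = 1932.847 + 1282.05 + 1428.8925
qu = 4643.79 kPa


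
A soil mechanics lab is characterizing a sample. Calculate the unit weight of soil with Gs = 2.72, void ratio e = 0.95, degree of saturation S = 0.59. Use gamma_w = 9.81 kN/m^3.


Using gamma = gamma_w * (Gs + S*e) / (1 + e)
Numerator: Gs + S*e = 2.72 + 0.59*0.95 = 3.2805
Denominator: 1 + e = 1 + 0.95 = 1.95
gamma = 9.81 * 3.2805 / 1.95
gamma = 16.503 kN/m^3


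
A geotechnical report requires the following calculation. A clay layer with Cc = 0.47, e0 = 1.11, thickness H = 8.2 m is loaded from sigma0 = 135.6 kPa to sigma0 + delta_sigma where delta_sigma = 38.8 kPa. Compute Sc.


Using Sc = Cc * H / (1 + e0) * log10((sigma0 + delta_sigma) / sigma0)
Stress ratio = (135.6 + 38.8) / 135.6 = 1.28614
log10(1.28614) = 0.109287
Cc * H / (1 + e0) = 0.47 * 8.2 / (1 + 1.11) = 1.82654
Sc = 1.82654 * 0.109287
Sc = 0.1996 m


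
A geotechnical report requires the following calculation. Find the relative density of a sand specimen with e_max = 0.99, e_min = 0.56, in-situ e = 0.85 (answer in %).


Result: 32.56 %

Derivation:
Using Dr = (e_max - e) / (e_max - e_min) * 100
e_max - e = 0.99 - 0.85 = 0.14
e_max - e_min = 0.99 - 0.56 = 0.43
Dr = 0.14 / 0.43 * 100
Dr = 32.56 %


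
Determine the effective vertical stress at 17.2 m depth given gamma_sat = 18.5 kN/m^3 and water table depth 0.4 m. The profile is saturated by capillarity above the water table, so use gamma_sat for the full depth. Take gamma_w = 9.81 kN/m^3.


Total stress = gamma_sat * depth
sigma = 18.5 * 17.2 = 318.2 kPa
Pore water pressure u = gamma_w * (depth - d_wt)
u = 9.81 * (17.2 - 0.4) = 164.808 kPa
Effective stress = sigma - u
sigma' = 318.2 - 164.808 = 153.39 kPa


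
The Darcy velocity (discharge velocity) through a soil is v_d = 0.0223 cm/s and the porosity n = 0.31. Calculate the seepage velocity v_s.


Using v_s = v_d / n
v_s = 0.0223 / 0.31
v_s = 0.07194 cm/s


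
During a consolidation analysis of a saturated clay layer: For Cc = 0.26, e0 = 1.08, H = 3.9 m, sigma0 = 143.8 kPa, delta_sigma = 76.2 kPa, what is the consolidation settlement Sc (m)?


Using Sc = Cc * H / (1 + e0) * log10((sigma0 + delta_sigma) / sigma0)
Stress ratio = (143.8 + 76.2) / 143.8 = 1.5299
log10(1.5299) = 0.184664
Cc * H / (1 + e0) = 0.26 * 3.9 / (1 + 1.08) = 0.4875
Sc = 0.4875 * 0.184664
Sc = 0.09 m


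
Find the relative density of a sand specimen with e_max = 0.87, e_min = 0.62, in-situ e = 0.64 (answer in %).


Using Dr = (e_max - e) / (e_max - e_min) * 100
e_max - e = 0.87 - 0.64 = 0.23
e_max - e_min = 0.87 - 0.62 = 0.25
Dr = 0.23 / 0.25 * 100
Dr = 92.0 %


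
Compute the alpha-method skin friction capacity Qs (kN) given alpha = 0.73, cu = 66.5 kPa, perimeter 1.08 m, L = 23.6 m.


Using Qs = alpha * cu * perimeter * L
Qs = 0.73 * 66.5 * 1.08 * 23.6
Qs = 1237.31 kN


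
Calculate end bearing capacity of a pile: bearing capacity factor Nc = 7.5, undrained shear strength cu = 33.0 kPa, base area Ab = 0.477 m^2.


Using Qb = Nc * cu * Ab
Qb = 7.5 * 33.0 * 0.477
Qb = 118.06 kN


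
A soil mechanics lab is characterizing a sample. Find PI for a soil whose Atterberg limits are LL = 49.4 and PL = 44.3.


Result: 5.1

Derivation:
Using PI = LL - PL
PI = 49.4 - 44.3
PI = 5.1


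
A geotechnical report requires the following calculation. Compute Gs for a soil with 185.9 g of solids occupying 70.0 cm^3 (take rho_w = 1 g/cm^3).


Using Gs = m_s / (V_s * rho_w)
Since rho_w = 1 g/cm^3:
Gs = 185.9 / 70.0
Gs = 2.656


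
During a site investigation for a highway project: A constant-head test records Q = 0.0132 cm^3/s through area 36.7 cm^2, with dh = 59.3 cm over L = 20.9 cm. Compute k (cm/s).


Result: 0.000127 cm/s

Derivation:
Compute hydraulic gradient:
i = dh / L = 59.3 / 20.9 = 2.83732
Then apply Darcy's law:
k = Q / (A * i)
k = 0.0132 / (36.7 * 2.83732)
k = 0.0132 / 104.13
k = 0.000127 cm/s


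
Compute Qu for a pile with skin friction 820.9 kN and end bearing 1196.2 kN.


Result: 2017.1 kN

Derivation:
Using Qu = Qf + Qb
Qu = 820.9 + 1196.2
Qu = 2017.1 kN


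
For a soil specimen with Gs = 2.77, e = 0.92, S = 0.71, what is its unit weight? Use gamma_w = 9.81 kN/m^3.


Using gamma = gamma_w * (Gs + S*e) / (1 + e)
Numerator: Gs + S*e = 2.77 + 0.71*0.92 = 3.4232
Denominator: 1 + e = 1 + 0.92 = 1.92
gamma = 9.81 * 3.4232 / 1.92
gamma = 17.49 kN/m^3


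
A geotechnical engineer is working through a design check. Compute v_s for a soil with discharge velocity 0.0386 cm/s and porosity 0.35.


Using v_s = v_d / n
v_s = 0.0386 / 0.35
v_s = 0.11029 cm/s


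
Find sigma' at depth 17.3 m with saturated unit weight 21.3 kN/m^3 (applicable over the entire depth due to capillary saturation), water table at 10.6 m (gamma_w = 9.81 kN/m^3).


Total stress = gamma_sat * depth
sigma = 21.3 * 17.3 = 368.49 kPa
Pore water pressure u = gamma_w * (depth - d_wt)
u = 9.81 * (17.3 - 10.6) = 65.727 kPa
Effective stress = sigma - u
sigma' = 368.49 - 65.727 = 302.76 kPa


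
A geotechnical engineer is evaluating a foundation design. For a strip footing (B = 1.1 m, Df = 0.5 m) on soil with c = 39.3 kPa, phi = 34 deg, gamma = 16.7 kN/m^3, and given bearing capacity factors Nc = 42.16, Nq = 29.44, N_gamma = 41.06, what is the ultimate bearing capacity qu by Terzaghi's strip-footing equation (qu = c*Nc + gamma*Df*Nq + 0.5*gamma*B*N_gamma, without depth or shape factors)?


Compute qu = c*Nc + gamma*Df*Nq + 0.5*gamma*B*N_gamma
Term 1: 39.3 * 42.16 = 1656.888
Term 2: 16.7 * 0.5 * 29.44 = 245.824
Term 3: 0.5 * 16.7 * 1.1 * 41.06 = 377.1361
qu = 1656.888 + 245.824 + 377.1361
qu = 2279.85 kPa


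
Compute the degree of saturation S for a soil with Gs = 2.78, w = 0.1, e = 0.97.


Using S = Gs * w / e
S = 2.78 * 0.1 / 0.97
S = 0.2866


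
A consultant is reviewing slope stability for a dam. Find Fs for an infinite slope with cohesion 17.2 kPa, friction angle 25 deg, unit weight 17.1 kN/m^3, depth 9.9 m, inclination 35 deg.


Using Fs = c / (gamma*H*sin(beta)*cos(beta)) + tan(phi)/tan(beta)
Cohesion contribution = 17.2 / (17.1*9.9*sin(35)*cos(35))
Cohesion contribution = 0.216243
Friction contribution = tan(25)/tan(35) = 0.665956
Fs = 0.216243 + 0.665956
Fs = 0.882


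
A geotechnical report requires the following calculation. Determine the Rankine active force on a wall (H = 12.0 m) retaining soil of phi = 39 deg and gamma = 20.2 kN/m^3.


Result: 330.88 kN/m

Derivation:
Compute active earth pressure coefficient:
Ka = tan^2(45 - phi/2) = tan^2(25.5) = 0.227506
Compute active force:
Pa = 0.5 * Ka * gamma * H^2
Pa = 0.5 * 0.227506 * 20.2 * 12.0^2
Pa = 330.88 kN/m


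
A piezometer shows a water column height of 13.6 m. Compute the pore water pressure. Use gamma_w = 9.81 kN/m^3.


Result: 133.42 kPa

Derivation:
Using u = gamma_w * h_w
u = 9.81 * 13.6
u = 133.42 kPa


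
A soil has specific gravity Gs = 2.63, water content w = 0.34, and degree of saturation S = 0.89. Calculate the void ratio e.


Using the relation e = Gs * w / S
e = 2.63 * 0.34 / 0.89
e = 1.0047


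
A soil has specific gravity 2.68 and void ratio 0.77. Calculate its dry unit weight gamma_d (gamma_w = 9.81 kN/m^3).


Using gamma_d = Gs * gamma_w / (1 + e)
gamma_d = 2.68 * 9.81 / (1 + 0.77)
gamma_d = 2.68 * 9.81 / 1.77
gamma_d = 14.854 kN/m^3


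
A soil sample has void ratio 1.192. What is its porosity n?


Using the relation n = e / (1 + e)
n = 1.192 / (1 + 1.192)
n = 1.192 / 2.192
n = 0.5438


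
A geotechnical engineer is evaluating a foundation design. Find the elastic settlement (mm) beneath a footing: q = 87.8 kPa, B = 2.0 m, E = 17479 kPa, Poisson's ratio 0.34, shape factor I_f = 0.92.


Using Se = q * B * (1 - nu^2) * I_f / E
1 - nu^2 = 1 - 0.34^2 = 0.8844
Se = 87.8 * 2.0 * 0.8844 * 0.92 / 17479
Se = 0.008174 m
Convert to mm: Se = 0.008174 * 1000 = 8.174 mm


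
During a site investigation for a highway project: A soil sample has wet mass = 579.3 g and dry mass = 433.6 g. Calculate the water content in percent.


Result: 33.6 %

Derivation:
Using w = (m_wet - m_dry) / m_dry * 100
m_wet - m_dry = 579.3 - 433.6 = 145.7 g
w = 145.7 / 433.6 * 100
w = 33.6 %


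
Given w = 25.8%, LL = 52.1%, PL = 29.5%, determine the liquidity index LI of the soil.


First compute the plasticity index:
PI = LL - PL = 52.1 - 29.5 = 22.6
Then compute the liquidity index:
LI = (w - PL) / PI
LI = (25.8 - 29.5) / 22.6
LI = -0.164


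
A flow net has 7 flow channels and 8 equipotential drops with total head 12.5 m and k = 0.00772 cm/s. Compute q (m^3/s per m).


Convert k to m/s for unit consistency with H:
k = 0.00772 cm/s = 0.00772 / 100 m/s = 7.72e-05 m/s
Using q = k * H * Nf / Nd
Nf / Nd = 7 / 8 = 0.875
q = 7.72e-05 * 12.5 * 0.875
q = 0.0008444 m^3/s per m


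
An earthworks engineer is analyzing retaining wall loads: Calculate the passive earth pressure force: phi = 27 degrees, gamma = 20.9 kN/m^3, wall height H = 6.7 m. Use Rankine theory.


Compute passive earth pressure coefficient:
Kp = tan^2(45 + phi/2) = tan^2(58.5) = 2.66294
Compute passive force:
Pp = 0.5 * Kp * gamma * H^2
Pp = 0.5 * 2.66294 * 20.9 * 6.7^2
Pp = 1249.19 kN/m


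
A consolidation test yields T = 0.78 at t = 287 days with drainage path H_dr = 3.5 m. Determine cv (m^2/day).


Using cv = T * H_dr^2 / t
H_dr^2 = 3.5^2 = 12.25
cv = 0.78 * 12.25 / 287
cv = 0.03329 m^2/day


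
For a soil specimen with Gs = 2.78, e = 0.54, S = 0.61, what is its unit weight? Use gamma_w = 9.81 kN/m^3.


Using gamma = gamma_w * (Gs + S*e) / (1 + e)
Numerator: Gs + S*e = 2.78 + 0.61*0.54 = 3.1094
Denominator: 1 + e = 1 + 0.54 = 1.54
gamma = 9.81 * 3.1094 / 1.54
gamma = 19.807 kN/m^3


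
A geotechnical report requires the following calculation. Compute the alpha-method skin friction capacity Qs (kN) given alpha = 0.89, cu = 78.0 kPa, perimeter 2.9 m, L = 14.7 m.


Using Qs = alpha * cu * perimeter * L
Qs = 0.89 * 78.0 * 2.9 * 14.7
Qs = 2959.37 kN


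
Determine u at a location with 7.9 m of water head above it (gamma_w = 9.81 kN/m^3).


Result: 77.5 kPa

Derivation:
Using u = gamma_w * h_w
u = 9.81 * 7.9
u = 77.5 kPa


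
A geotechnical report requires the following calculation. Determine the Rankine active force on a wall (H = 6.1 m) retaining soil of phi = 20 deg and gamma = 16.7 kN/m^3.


Result: 152.34 kN/m

Derivation:
Compute active earth pressure coefficient:
Ka = tan^2(45 - phi/2) = tan^2(35.0) = 0.490291
Compute active force:
Pa = 0.5 * Ka * gamma * H^2
Pa = 0.5 * 0.490291 * 16.7 * 6.1^2
Pa = 152.34 kN/m


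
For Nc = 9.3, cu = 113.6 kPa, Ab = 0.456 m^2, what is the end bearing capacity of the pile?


Using Qb = Nc * cu * Ab
Qb = 9.3 * 113.6 * 0.456
Qb = 481.75 kN


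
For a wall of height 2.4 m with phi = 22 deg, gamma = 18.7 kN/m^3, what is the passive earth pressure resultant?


Result: 118.37 kN/m

Derivation:
Compute passive earth pressure coefficient:
Kp = tan^2(45 + phi/2) = tan^2(56.0) = 2.197987
Compute passive force:
Pp = 0.5 * Kp * gamma * H^2
Pp = 0.5 * 2.197987 * 18.7 * 2.4^2
Pp = 118.37 kN/m
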